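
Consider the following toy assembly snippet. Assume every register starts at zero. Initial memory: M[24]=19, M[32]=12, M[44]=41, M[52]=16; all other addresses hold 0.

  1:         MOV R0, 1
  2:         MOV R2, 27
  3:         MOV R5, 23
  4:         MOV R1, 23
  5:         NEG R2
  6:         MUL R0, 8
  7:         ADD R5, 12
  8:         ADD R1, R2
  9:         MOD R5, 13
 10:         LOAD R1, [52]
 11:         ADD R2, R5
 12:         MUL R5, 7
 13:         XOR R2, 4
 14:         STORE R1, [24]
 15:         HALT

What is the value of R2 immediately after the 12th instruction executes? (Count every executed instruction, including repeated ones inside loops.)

MOV R0, 1 → R0=1
MOV R2, 27 → R2=27
MOV R5, 23 → R5=23
MOV R1, 23 → R1=23
NEG R2 → R2=-(27)=-27
MUL R0, 8 → R0=1*8=8
ADD R5, 12 → R5=23+12=35
ADD R1, R2 → R1=23+(-27)=-4
MOD R5, 13 → R5=35%13=9
LOAD R1, [52] → R1=M[52]=16
ADD R2, R5 → R2=(-27)+9=-18
MUL R5, 7 → R5=9*7=63
After step 12: R2 = -18.

-18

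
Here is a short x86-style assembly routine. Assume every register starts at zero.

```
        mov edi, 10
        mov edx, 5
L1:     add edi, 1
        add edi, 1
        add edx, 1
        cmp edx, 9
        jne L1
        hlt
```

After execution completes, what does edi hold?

after mov edi, 10: edi=10
after mov edx, 5: edx=5
after add edi, 1: edi=10+1=11
after add edi, 1: edi=11+1=12
after add edx, 1: edx=5+1=6
cmp edx, 9  (cmp 6,9)
jne L1: taken
after add edi, 1: edi=12+1=13
after add edi, 1: edi=13+1=14
after add edx, 1: edx=6+1=7
cmp edx, 9  (cmp 7,9)
jne L1: taken
after add edi, 1: edi=14+1=15
after add edi, 1: edi=15+1=16
after add edx, 1: edx=7+1=8
cmp edx, 9  (cmp 8,9)
jne L1: taken
after add edi, 1: edi=16+1=17
after add edi, 1: edi=17+1=18
after add edx, 1: edx=8+1=9
cmp edx, 9  (cmp 9,9)
jne L1: not taken
halt.

18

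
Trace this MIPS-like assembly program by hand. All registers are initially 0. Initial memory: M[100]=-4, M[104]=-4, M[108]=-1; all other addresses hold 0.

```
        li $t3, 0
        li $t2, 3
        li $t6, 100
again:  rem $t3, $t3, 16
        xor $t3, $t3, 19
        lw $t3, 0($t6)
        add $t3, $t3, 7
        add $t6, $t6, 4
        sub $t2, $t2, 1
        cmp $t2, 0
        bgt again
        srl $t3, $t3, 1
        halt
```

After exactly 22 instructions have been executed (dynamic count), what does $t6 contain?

108

li $t3, 0 → $t3=0
li $t2, 3 → $t2=3
li $t6, 100 → $t6=100
rem $t3, $t3, 16 → $t3=0%16=0
xor $t3, $t3, 19 → $t3=0^19=19
lw $t3, 0($t6) → $t3=M[100]=-4
add $t3, $t3, 7 → $t3=(-4)+7=3
add $t6, $t6, 4 → $t6=100+4=104
sub $t2, $t2, 1 → $t2=3-1=2
cmp $t2, 0  (cmp 2,0)
bgt again: taken
rem $t3, $t3, 16 → $t3=3%16=3
xor $t3, $t3, 19 → $t3=3^19=16
lw $t3, 0($t6) → $t3=M[104]=-4
add $t3, $t3, 7 → $t3=(-4)+7=3
add $t6, $t6, 4 → $t6=104+4=108
sub $t2, $t2, 1 → $t2=2-1=1
cmp $t2, 0  (cmp 1,0)
bgt again: taken
rem $t3, $t3, 16 → $t3=3%16=3
xor $t3, $t3, 19 → $t3=3^19=16
lw $t3, 0($t6) → $t3=M[108]=-1
After step 22: $t6 = 108.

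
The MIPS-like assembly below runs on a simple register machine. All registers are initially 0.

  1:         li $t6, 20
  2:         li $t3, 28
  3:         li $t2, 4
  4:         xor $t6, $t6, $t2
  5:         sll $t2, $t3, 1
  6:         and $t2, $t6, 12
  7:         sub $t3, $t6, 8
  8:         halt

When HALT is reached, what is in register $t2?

$t6=20
$t3=28
$t2=4
$t6=20^4=16
$t2=28<<1=56
$t2=16&12=0
$t3=16-8=8
halt.

0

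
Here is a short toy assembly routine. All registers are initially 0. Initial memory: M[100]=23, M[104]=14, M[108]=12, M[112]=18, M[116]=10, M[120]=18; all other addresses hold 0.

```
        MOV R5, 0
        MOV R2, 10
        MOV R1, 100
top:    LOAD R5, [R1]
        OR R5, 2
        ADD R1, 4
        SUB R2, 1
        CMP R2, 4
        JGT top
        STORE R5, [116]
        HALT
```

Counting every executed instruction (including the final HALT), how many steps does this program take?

41

MOV R5, 0 → R5=0
MOV R2, 10 → R2=10
MOV R1, 100 → R1=100
LOAD R5, [R1] → R5=M[100]=23
OR R5, 2 → R5=23|2=23
ADD R1, 4 → R1=100+4=104
SUB R2, 1 → R2=10-1=9
CMP R2, 4  (cmp 9,4)
JGT top: taken
LOAD R5, [R1] → R5=M[104]=14
OR R5, 2 → R5=14|2=14
ADD R1, 4 → R1=104+4=108
SUB R2, 1 → R2=9-1=8
CMP R2, 4  (cmp 8,4)
JGT top: taken
LOAD R5, [R1] → R5=M[108]=12
OR R5, 2 → R5=12|2=14
ADD R1, 4 → R1=108+4=112
SUB R2, 1 → R2=8-1=7
CMP R2, 4  (cmp 7,4)
JGT top: taken
LOAD R5, [R1] → R5=M[112]=18
OR R5, 2 → R5=18|2=18
ADD R1, 4 → R1=112+4=116
SUB R2, 1 → R2=7-1=6
CMP R2, 4  (cmp 6,4)
JGT top: taken
LOAD R5, [R1] → R5=M[116]=10
OR R5, 2 → R5=10|2=10
ADD R1, 4 → R1=116+4=120
SUB R2, 1 → R2=6-1=5
CMP R2, 4  (cmp 5,4)
JGT top: taken
LOAD R5, [R1] → R5=M[120]=18
OR R5, 2 → R5=18|2=18
ADD R1, 4 → R1=120+4=124
SUB R2, 1 → R2=5-1=4
CMP R2, 4  (cmp 4,4)
JGT top: not taken
STORE R5, [116] → M[116]=18
halt.
Total executed instructions: 41.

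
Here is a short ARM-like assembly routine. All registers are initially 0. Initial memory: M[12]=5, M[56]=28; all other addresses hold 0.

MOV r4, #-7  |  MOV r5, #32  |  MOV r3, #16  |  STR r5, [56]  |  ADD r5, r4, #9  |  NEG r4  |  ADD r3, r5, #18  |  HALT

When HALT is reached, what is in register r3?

MOV r4, #-7 → r4=-7
MOV r5, #32 → r5=32
MOV r3, #16 → r3=16
STR r5, [56] → M[56]=32
ADD r5, r4, #9 → r5=(-7)+9=2
NEG r4 → r4=-(-7)=7
ADD r3, r5, #18 → r3=2+18=20
halt.

20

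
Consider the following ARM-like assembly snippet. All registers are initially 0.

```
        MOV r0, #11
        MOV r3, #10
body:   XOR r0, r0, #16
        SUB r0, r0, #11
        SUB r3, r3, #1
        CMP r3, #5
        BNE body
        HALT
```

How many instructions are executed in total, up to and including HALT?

28

MOV r0, #11 → r0=11
MOV r3, #10 → r3=10
XOR r0, r0, #16 → r0=11^16=27
SUB r0, r0, #11 → r0=27-11=16
SUB r3, r3, #1 → r3=10-1=9
CMP r3, #5  (cmp 9,5)
BNE body: taken
XOR r0, r0, #16 → r0=16^16=0
SUB r0, r0, #11 → r0=0-11=-11
SUB r3, r3, #1 → r3=9-1=8
CMP r3, #5  (cmp 8,5)
BNE body: taken
XOR r0, r0, #16 → r0=(-11)^16=-27
SUB r0, r0, #11 → r0=(-27)-11=-38
SUB r3, r3, #1 → r3=8-1=7
CMP r3, #5  (cmp 7,5)
BNE body: taken
XOR r0, r0, #16 → r0=(-38)^16=-54
SUB r0, r0, #11 → r0=(-54)-11=-65
SUB r3, r3, #1 → r3=7-1=6
CMP r3, #5  (cmp 6,5)
BNE body: taken
XOR r0, r0, #16 → r0=(-65)^16=-81
SUB r0, r0, #11 → r0=(-81)-11=-92
SUB r3, r3, #1 → r3=6-1=5
CMP r3, #5  (cmp 5,5)
BNE body: not taken
halt.
Total executed instructions: 28.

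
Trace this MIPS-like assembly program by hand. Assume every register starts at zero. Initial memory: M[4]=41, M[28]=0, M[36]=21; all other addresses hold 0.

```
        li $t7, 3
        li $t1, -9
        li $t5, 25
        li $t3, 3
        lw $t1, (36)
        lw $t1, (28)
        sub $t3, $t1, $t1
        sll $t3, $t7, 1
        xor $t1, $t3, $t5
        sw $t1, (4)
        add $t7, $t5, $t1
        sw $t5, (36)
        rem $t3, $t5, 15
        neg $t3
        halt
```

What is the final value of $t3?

-10

after li $t7, 3: $t7=3
after li $t1, -9: $t1=-9
after li $t5, 25: $t5=25
after li $t3, 3: $t3=3
after lw $t1, (36): $t1=M[36]=21
after lw $t1, (28): $t1=M[28]=0
after sub $t3, $t1, $t1: $t3=0-0=0
after sll $t3, $t7, 1: $t3=3<<1=6
after xor $t1, $t3, $t5: $t1=6^25=31
sw $t1, (4) → M[4]=31
after add $t7, $t5, $t1: $t7=25+31=56
sw $t5, (36) → M[36]=25
after rem $t3, $t5, 15: $t3=25%15=10
after neg $t3: $t3=-(10)=-10
halt.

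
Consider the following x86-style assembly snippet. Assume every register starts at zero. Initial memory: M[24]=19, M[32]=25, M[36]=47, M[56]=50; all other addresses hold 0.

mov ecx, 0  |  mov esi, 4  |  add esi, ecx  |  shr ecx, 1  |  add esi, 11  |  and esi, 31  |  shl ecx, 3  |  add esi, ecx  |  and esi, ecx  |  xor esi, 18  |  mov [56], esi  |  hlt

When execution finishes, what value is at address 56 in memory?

ecx=0
esi=4
esi=4+0=4
ecx=0>>1=0
esi=4+11=15
esi=15&31=15
ecx=0<<3=0
esi=15+0=15
esi=15&0=0
esi=0^18=18
mov [56], esi → M[56]=18
halt.

18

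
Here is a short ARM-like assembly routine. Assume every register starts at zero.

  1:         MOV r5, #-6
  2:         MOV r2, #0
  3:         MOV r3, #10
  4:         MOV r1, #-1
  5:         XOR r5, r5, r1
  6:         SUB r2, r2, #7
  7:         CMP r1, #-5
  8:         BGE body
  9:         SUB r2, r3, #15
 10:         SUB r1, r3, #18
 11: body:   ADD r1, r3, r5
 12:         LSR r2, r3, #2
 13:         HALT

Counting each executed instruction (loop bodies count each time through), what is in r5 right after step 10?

MOV r5, #-6 → r5=-6
MOV r2, #0 → r2=0
MOV r3, #10 → r3=10
MOV r1, #-1 → r1=-1
XOR r5, r5, r1 → r5=(-6)^(-1)=5
SUB r2, r2, #7 → r2=0-7=-7
CMP r1, #-5  (cmp -1,-5)
BGE body: taken
ADD r1, r3, r5 → r1=10+5=15
LSR r2, r3, #2 → r2=10>>2=2
After step 10: r5 = 5.

5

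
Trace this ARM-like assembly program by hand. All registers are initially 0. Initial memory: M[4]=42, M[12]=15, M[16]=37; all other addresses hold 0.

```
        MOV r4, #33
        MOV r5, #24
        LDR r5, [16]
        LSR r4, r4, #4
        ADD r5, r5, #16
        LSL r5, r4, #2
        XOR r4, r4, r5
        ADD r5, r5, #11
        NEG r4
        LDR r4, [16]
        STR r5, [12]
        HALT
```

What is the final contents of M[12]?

19

r4=33
r5=24
r5=M[16]=37
r4=33>>4=2
r5=37+16=53
r5=2<<2=8
r4=2^8=10
r5=8+11=19
r4=-(10)=-10
r4=M[16]=37
STR r5, [12] → M[12]=19
halt.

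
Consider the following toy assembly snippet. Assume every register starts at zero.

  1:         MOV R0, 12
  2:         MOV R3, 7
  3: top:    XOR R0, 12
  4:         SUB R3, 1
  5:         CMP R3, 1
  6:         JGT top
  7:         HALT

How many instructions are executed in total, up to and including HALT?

R0=12
R3=7
R0=12^12=0
R3=7-1=6
CMP R3, 1  (cmp 6,1)
JGT top: taken
R0=0^12=12
R3=6-1=5
CMP R3, 1  (cmp 5,1)
JGT top: taken
R0=12^12=0
R3=5-1=4
CMP R3, 1  (cmp 4,1)
JGT top: taken
R0=0^12=12
R3=4-1=3
CMP R3, 1  (cmp 3,1)
JGT top: taken
R0=12^12=0
R3=3-1=2
CMP R3, 1  (cmp 2,1)
JGT top: taken
R0=0^12=12
R3=2-1=1
CMP R3, 1  (cmp 1,1)
JGT top: not taken
halt.
Total executed instructions: 27.

27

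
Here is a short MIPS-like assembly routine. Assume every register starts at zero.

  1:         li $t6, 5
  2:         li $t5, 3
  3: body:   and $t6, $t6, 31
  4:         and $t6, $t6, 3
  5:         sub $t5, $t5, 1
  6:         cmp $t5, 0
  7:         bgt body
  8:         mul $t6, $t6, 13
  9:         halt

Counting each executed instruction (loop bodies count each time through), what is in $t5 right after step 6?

li $t6, 5 → $t6=5
li $t5, 3 → $t5=3
and $t6, $t6, 31 → $t6=5&31=5
and $t6, $t6, 3 → $t6=5&3=1
sub $t5, $t5, 1 → $t5=3-1=2
cmp $t5, 0  (cmp 2,0)
After step 6: $t5 = 2.

2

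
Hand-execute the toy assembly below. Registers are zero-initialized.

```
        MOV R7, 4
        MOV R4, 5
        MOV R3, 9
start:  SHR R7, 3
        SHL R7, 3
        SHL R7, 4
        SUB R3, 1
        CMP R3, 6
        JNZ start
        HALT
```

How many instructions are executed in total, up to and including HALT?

MOV R7, 4 → R7=4
MOV R4, 5 → R4=5
MOV R3, 9 → R3=9
SHR R7, 3 → R7=4>>3=0
SHL R7, 3 → R7=0<<3=0
SHL R7, 4 → R7=0<<4=0
SUB R3, 1 → R3=9-1=8
CMP R3, 6  (cmp 8,6)
JNZ start: taken
SHR R7, 3 → R7=0>>3=0
SHL R7, 3 → R7=0<<3=0
SHL R7, 4 → R7=0<<4=0
SUB R3, 1 → R3=8-1=7
CMP R3, 6  (cmp 7,6)
JNZ start: taken
SHR R7, 3 → R7=0>>3=0
SHL R7, 3 → R7=0<<3=0
SHL R7, 4 → R7=0<<4=0
SUB R3, 1 → R3=7-1=6
CMP R3, 6  (cmp 6,6)
JNZ start: not taken
halt.
Total executed instructions: 22.

22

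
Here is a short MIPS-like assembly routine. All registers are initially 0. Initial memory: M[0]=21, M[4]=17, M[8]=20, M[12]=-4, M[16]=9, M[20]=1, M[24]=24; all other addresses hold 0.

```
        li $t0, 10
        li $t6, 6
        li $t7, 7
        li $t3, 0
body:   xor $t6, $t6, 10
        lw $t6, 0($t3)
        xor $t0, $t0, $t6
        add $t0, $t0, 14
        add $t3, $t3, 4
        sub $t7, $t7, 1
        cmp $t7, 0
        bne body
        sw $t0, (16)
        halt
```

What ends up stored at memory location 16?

-72

li $t0, 10 → $t0=10
li $t6, 6 → $t6=6
li $t7, 7 → $t7=7
li $t3, 0 → $t3=0
xor $t6, $t6, 10 → $t6=6^10=12
lw $t6, 0($t3) → $t6=M[0]=21
xor $t0, $t0, $t6 → $t0=10^21=31
add $t0, $t0, 14 → $t0=31+14=45
add $t3, $t3, 4 → $t3=0+4=4
sub $t7, $t7, 1 → $t7=7-1=6
cmp $t7, 0  (cmp 6,0)
bne body: taken
xor $t6, $t6, 10 → $t6=21^10=31
lw $t6, 0($t3) → $t6=M[4]=17
xor $t0, $t0, $t6 → $t0=45^17=60
add $t0, $t0, 14 → $t0=60+14=74
add $t3, $t3, 4 → $t3=4+4=8
sub $t7, $t7, 1 → $t7=6-1=5
cmp $t7, 0  (cmp 5,0)
bne body: taken
xor $t6, $t6, 10 → $t6=17^10=27
lw $t6, 0($t3) → $t6=M[8]=20
xor $t0, $t0, $t6 → $t0=74^20=94
add $t0, $t0, 14 → $t0=94+14=108
add $t3, $t3, 4 → $t3=8+4=12
sub $t7, $t7, 1 → $t7=5-1=4
cmp $t7, 0  (cmp 4,0)
bne body: taken
xor $t6, $t6, 10 → $t6=20^10=30
lw $t6, 0($t3) → $t6=M[12]=-4
xor $t0, $t0, $t6 → $t0=108^(-4)=-112
add $t0, $t0, 14 → $t0=(-112)+14=-98
add $t3, $t3, 4 → $t3=12+4=16
sub $t7, $t7, 1 → $t7=4-1=3
cmp $t7, 0  (cmp 3,0)
bne body: taken
xor $t6, $t6, 10 → $t6=(-4)^10=-10
lw $t6, 0($t3) → $t6=M[16]=9
xor $t0, $t0, $t6 → $t0=(-98)^9=-105
add $t0, $t0, 14 → $t0=(-105)+14=-91
add $t3, $t3, 4 → $t3=16+4=20
sub $t7, $t7, 1 → $t7=3-1=2
cmp $t7, 0  (cmp 2,0)
bne body: taken
xor $t6, $t6, 10 → $t6=9^10=3
lw $t6, 0($t3) → $t6=M[20]=1
xor $t0, $t0, $t6 → $t0=(-91)^1=-92
add $t0, $t0, 14 → $t0=(-92)+14=-78
add $t3, $t3, 4 → $t3=20+4=24
sub $t7, $t7, 1 → $t7=2-1=1
cmp $t7, 0  (cmp 1,0)
bne body: taken
xor $t6, $t6, 10 → $t6=1^10=11
lw $t6, 0($t3) → $t6=M[24]=24
xor $t0, $t0, $t6 → $t0=(-78)^24=-86
add $t0, $t0, 14 → $t0=(-86)+14=-72
add $t3, $t3, 4 → $t3=24+4=28
sub $t7, $t7, 1 → $t7=1-1=0
cmp $t7, 0  (cmp 0,0)
bne body: not taken
sw $t0, (16) → M[16]=-72
halt.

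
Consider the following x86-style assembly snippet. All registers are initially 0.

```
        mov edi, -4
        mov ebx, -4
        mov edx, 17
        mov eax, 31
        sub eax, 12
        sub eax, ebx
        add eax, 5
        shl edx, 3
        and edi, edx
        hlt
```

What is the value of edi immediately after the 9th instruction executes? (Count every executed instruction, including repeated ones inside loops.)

136

mov edi, -4 → edi=-4
mov ebx, -4 → ebx=-4
mov edx, 17 → edx=17
mov eax, 31 → eax=31
sub eax, 12 → eax=31-12=19
sub eax, ebx → eax=19-(-4)=23
add eax, 5 → eax=23+5=28
shl edx, 3 → edx=17<<3=136
and edi, edx → edi=(-4)&136=136
After step 9: edi = 136.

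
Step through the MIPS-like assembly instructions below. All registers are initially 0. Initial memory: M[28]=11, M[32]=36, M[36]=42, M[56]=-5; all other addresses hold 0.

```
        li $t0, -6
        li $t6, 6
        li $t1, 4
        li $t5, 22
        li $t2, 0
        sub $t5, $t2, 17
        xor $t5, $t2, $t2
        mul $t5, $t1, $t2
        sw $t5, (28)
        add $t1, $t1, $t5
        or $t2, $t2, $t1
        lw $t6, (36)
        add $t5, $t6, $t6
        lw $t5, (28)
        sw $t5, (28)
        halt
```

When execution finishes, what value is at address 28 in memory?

0

$t0=-6
$t6=6
$t1=4
$t5=22
$t2=0
$t5=0-17=-17
$t5=0^0=0
$t5=4*0=0
sw $t5, (28) → M[28]=0
$t1=4+0=4
$t2=0|4=4
$t6=M[36]=42
$t5=42+42=84
$t5=M[28]=0
sw $t5, (28) → M[28]=0
halt.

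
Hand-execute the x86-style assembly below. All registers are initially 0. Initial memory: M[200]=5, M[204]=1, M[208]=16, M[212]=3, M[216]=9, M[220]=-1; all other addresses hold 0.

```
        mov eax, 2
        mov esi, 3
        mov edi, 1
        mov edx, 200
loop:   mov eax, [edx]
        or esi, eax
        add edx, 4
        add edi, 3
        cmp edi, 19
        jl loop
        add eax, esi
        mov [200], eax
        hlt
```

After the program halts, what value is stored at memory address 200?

eax=2
esi=3
edi=1
edx=200
eax=M[200]=5
esi=3|5=7
edx=200+4=204
edi=1+3=4
cmp edi, 19  (cmp 4,19)
jl loop: taken
eax=M[204]=1
esi=7|1=7
edx=204+4=208
edi=4+3=7
cmp edi, 19  (cmp 7,19)
jl loop: taken
eax=M[208]=16
esi=7|16=23
edx=208+4=212
edi=7+3=10
cmp edi, 19  (cmp 10,19)
jl loop: taken
eax=M[212]=3
esi=23|3=23
edx=212+4=216
edi=10+3=13
cmp edi, 19  (cmp 13,19)
jl loop: taken
eax=M[216]=9
esi=23|9=31
edx=216+4=220
edi=13+3=16
cmp edi, 19  (cmp 16,19)
jl loop: taken
eax=M[220]=-1
esi=31|(-1)=-1
edx=220+4=224
edi=16+3=19
cmp edi, 19  (cmp 19,19)
jl loop: not taken
eax=(-1)+(-1)=-2
mov [200], eax → M[200]=-2
halt.

-2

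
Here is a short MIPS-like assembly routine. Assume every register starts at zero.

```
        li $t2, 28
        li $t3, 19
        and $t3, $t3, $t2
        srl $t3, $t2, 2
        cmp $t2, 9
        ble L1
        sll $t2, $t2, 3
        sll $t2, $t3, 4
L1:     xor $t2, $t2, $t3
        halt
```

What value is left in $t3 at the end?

li $t2, 28 → $t2=28
li $t3, 19 → $t3=19
and $t3, $t3, $t2 → $t3=19&28=16
srl $t3, $t2, 2 → $t3=28>>2=7
cmp $t2, 9  (cmp 28,9)
ble L1: not taken
sll $t2, $t2, 3 → $t2=28<<3=224
sll $t2, $t3, 4 → $t2=7<<4=112
xor $t2, $t2, $t3 → $t2=112^7=119
halt.

7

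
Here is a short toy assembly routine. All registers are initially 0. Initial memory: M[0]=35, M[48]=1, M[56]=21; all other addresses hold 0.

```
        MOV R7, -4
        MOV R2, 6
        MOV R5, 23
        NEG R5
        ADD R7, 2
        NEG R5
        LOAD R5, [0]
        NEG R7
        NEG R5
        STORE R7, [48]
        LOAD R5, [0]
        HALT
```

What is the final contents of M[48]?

MOV R7, -4 → R7=-4
MOV R2, 6 → R2=6
MOV R5, 23 → R5=23
NEG R5 → R5=-(23)=-23
ADD R7, 2 → R7=(-4)+2=-2
NEG R5 → R5=-(-23)=23
LOAD R5, [0] → R5=M[0]=35
NEG R7 → R7=-(-2)=2
NEG R5 → R5=-(35)=-35
STORE R7, [48] → M[48]=2
LOAD R5, [0] → R5=M[0]=35
halt.

2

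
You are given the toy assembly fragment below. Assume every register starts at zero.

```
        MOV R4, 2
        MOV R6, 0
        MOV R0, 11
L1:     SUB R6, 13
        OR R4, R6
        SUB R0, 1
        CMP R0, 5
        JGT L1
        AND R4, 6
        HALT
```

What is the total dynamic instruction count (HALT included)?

R4=2
R6=0
R0=11
R6=0-13=-13
R4=2|(-13)=-13
R0=11-1=10
CMP R0, 5  (cmp 10,5)
JGT L1: taken
R6=(-13)-13=-26
R4=(-13)|(-26)=-9
R0=10-1=9
CMP R0, 5  (cmp 9,5)
JGT L1: taken
R6=(-26)-13=-39
R4=(-9)|(-39)=-1
R0=9-1=8
CMP R0, 5  (cmp 8,5)
JGT L1: taken
R6=(-39)-13=-52
R4=(-1)|(-52)=-1
R0=8-1=7
CMP R0, 5  (cmp 7,5)
JGT L1: taken
R6=(-52)-13=-65
R4=(-1)|(-65)=-1
R0=7-1=6
CMP R0, 5  (cmp 6,5)
JGT L1: taken
R6=(-65)-13=-78
R4=(-1)|(-78)=-1
R0=6-1=5
CMP R0, 5  (cmp 5,5)
JGT L1: not taken
R4=(-1)&6=6
halt.
Total executed instructions: 35.

35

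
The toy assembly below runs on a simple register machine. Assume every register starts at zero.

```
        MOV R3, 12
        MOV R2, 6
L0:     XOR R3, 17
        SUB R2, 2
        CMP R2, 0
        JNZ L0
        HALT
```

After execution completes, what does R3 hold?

R3=12
R2=6
R3=12^17=29
R2=6-2=4
CMP R2, 0  (cmp 4,0)
JNZ L0: taken
R3=29^17=12
R2=4-2=2
CMP R2, 0  (cmp 2,0)
JNZ L0: taken
R3=12^17=29
R2=2-2=0
CMP R2, 0  (cmp 0,0)
JNZ L0: not taken
halt.

29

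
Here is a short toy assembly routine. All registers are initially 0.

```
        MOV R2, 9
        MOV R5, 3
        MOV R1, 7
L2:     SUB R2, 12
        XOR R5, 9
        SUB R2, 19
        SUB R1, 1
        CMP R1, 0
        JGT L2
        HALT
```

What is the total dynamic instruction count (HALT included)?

46

R2=9
R5=3
R1=7
R2=9-12=-3
R5=3^9=10
R2=(-3)-19=-22
R1=7-1=6
CMP R1, 0  (cmp 6,0)
JGT L2: taken
R2=(-22)-12=-34
R5=10^9=3
R2=(-34)-19=-53
R1=6-1=5
CMP R1, 0  (cmp 5,0)
JGT L2: taken
R2=(-53)-12=-65
R5=3^9=10
R2=(-65)-19=-84
R1=5-1=4
CMP R1, 0  (cmp 4,0)
JGT L2: taken
R2=(-84)-12=-96
R5=10^9=3
R2=(-96)-19=-115
R1=4-1=3
CMP R1, 0  (cmp 3,0)
JGT L2: taken
R2=(-115)-12=-127
R5=3^9=10
R2=(-127)-19=-146
R1=3-1=2
CMP R1, 0  (cmp 2,0)
JGT L2: taken
R2=(-146)-12=-158
R5=10^9=3
R2=(-158)-19=-177
R1=2-1=1
CMP R1, 0  (cmp 1,0)
JGT L2: taken
R2=(-177)-12=-189
R5=3^9=10
R2=(-189)-19=-208
R1=1-1=0
CMP R1, 0  (cmp 0,0)
JGT L2: not taken
halt.
Total executed instructions: 46.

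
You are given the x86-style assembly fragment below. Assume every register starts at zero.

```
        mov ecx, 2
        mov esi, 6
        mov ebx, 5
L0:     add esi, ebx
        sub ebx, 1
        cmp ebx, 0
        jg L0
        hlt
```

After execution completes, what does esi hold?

after mov ecx, 2: ecx=2
after mov esi, 6: esi=6
after mov ebx, 5: ebx=5
after add esi, ebx: esi=6+5=11
after sub ebx, 1: ebx=5-1=4
cmp ebx, 0  (cmp 4,0)
jg L0: taken
after add esi, ebx: esi=11+4=15
after sub ebx, 1: ebx=4-1=3
cmp ebx, 0  (cmp 3,0)
jg L0: taken
after add esi, ebx: esi=15+3=18
after sub ebx, 1: ebx=3-1=2
cmp ebx, 0  (cmp 2,0)
jg L0: taken
after add esi, ebx: esi=18+2=20
after sub ebx, 1: ebx=2-1=1
cmp ebx, 0  (cmp 1,0)
jg L0: taken
after add esi, ebx: esi=20+1=21
after sub ebx, 1: ebx=1-1=0
cmp ebx, 0  (cmp 0,0)
jg L0: not taken
halt.

21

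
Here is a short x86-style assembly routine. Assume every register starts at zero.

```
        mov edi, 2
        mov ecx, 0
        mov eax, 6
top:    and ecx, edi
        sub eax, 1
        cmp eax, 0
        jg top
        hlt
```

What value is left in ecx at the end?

0

after mov edi, 2: edi=2
after mov ecx, 0: ecx=0
after mov eax, 6: eax=6
after and ecx, edi: ecx=0&2=0
after sub eax, 1: eax=6-1=5
cmp eax, 0  (cmp 5,0)
jg top: taken
after and ecx, edi: ecx=0&2=0
after sub eax, 1: eax=5-1=4
cmp eax, 0  (cmp 4,0)
jg top: taken
after and ecx, edi: ecx=0&2=0
after sub eax, 1: eax=4-1=3
cmp eax, 0  (cmp 3,0)
jg top: taken
after and ecx, edi: ecx=0&2=0
after sub eax, 1: eax=3-1=2
cmp eax, 0  (cmp 2,0)
jg top: taken
after and ecx, edi: ecx=0&2=0
after sub eax, 1: eax=2-1=1
cmp eax, 0  (cmp 1,0)
jg top: taken
after and ecx, edi: ecx=0&2=0
after sub eax, 1: eax=1-1=0
cmp eax, 0  (cmp 0,0)
jg top: not taken
halt.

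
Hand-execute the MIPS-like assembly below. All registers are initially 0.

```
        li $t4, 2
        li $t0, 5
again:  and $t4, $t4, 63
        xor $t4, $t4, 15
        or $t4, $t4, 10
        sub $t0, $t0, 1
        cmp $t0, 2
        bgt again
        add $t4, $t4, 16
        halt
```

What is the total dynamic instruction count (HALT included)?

22

after li $t4, 2: $t4=2
after li $t0, 5: $t0=5
after and $t4, $t4, 63: $t4=2&63=2
after xor $t4, $t4, 15: $t4=2^15=13
after or $t4, $t4, 10: $t4=13|10=15
after sub $t0, $t0, 1: $t0=5-1=4
cmp $t0, 2  (cmp 4,2)
bgt again: taken
after and $t4, $t4, 63: $t4=15&63=15
after xor $t4, $t4, 15: $t4=15^15=0
after or $t4, $t4, 10: $t4=0|10=10
after sub $t0, $t0, 1: $t0=4-1=3
cmp $t0, 2  (cmp 3,2)
bgt again: taken
after and $t4, $t4, 63: $t4=10&63=10
after xor $t4, $t4, 15: $t4=10^15=5
after or $t4, $t4, 10: $t4=5|10=15
after sub $t0, $t0, 1: $t0=3-1=2
cmp $t0, 2  (cmp 2,2)
bgt again: not taken
after add $t4, $t4, 16: $t4=15+16=31
halt.
Total executed instructions: 22.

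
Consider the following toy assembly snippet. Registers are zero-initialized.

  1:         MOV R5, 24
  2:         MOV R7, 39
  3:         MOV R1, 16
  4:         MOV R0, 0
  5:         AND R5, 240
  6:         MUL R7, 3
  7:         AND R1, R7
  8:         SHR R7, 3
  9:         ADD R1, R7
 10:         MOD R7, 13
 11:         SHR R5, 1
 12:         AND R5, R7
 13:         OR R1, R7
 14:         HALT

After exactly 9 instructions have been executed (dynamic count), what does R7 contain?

R5=24
R7=39
R1=16
R0=0
R5=24&240=16
R7=39*3=117
R1=16&117=16
R7=117>>3=14
R1=16+14=30
After step 9: R7 = 14.

14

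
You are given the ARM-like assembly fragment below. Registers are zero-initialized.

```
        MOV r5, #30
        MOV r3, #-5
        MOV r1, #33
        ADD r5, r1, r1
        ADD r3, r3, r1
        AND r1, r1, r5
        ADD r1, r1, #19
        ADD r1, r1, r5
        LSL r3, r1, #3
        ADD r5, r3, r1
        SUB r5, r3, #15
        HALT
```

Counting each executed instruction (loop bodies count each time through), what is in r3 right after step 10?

680

r5=30
r3=-5
r1=33
r5=33+33=66
r3=(-5)+33=28
r1=33&66=0
r1=0+19=19
r1=19+66=85
r3=85<<3=680
r5=680+85=765
After step 10: r3 = 680.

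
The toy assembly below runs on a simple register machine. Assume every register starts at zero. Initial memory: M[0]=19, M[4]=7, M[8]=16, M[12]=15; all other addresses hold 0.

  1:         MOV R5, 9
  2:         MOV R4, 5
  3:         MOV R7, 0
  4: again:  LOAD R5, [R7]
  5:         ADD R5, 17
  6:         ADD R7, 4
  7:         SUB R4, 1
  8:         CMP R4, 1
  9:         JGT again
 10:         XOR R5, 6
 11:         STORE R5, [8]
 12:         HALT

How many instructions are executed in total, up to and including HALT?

R5=9
R4=5
R7=0
R5=M[0]=19
R5=19+17=36
R7=0+4=4
R4=5-1=4
CMP R4, 1  (cmp 4,1)
JGT again: taken
R5=M[4]=7
R5=7+17=24
R7=4+4=8
R4=4-1=3
CMP R4, 1  (cmp 3,1)
JGT again: taken
R5=M[8]=16
R5=16+17=33
R7=8+4=12
R4=3-1=2
CMP R4, 1  (cmp 2,1)
JGT again: taken
R5=M[12]=15
R5=15+17=32
R7=12+4=16
R4=2-1=1
CMP R4, 1  (cmp 1,1)
JGT again: not taken
R5=32^6=38
STORE R5, [8] → M[8]=38
halt.
Total executed instructions: 30.

30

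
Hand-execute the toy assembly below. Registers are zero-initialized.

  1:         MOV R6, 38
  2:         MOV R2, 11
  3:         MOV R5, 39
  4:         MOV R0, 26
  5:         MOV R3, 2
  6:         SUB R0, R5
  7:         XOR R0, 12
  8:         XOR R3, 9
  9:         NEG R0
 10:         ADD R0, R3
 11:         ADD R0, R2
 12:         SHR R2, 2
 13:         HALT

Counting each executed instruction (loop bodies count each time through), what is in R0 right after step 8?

R6=38
R2=11
R5=39
R0=26
R3=2
R0=26-39=-13
R0=(-13)^12=-1
R3=2^9=11
After step 8: R0 = -1.

-1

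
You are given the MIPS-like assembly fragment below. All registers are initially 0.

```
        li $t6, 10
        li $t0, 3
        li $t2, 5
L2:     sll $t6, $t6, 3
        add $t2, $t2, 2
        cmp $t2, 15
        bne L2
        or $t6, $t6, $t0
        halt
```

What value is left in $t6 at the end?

li $t6, 10 → $t6=10
li $t0, 3 → $t0=3
li $t2, 5 → $t2=5
sll $t6, $t6, 3 → $t6=10<<3=80
add $t2, $t2, 2 → $t2=5+2=7
cmp $t2, 15  (cmp 7,15)
bne L2: taken
sll $t6, $t6, 3 → $t6=80<<3=640
add $t2, $t2, 2 → $t2=7+2=9
cmp $t2, 15  (cmp 9,15)
bne L2: taken
sll $t6, $t6, 3 → $t6=640<<3=5120
add $t2, $t2, 2 → $t2=9+2=11
cmp $t2, 15  (cmp 11,15)
bne L2: taken
sll $t6, $t6, 3 → $t6=5120<<3=40960
add $t2, $t2, 2 → $t2=11+2=13
cmp $t2, 15  (cmp 13,15)
bne L2: taken
sll $t6, $t6, 3 → $t6=40960<<3=327680
add $t2, $t2, 2 → $t2=13+2=15
cmp $t2, 15  (cmp 15,15)
bne L2: not taken
or $t6, $t6, $t0 → $t6=327680|3=327683
halt.

327683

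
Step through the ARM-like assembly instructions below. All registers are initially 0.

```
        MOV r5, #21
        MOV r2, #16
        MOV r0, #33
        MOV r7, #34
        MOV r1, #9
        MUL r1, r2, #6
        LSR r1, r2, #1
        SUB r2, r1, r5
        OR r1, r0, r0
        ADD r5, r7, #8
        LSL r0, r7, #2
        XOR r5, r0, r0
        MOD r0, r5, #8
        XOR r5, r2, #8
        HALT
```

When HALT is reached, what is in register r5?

-5

after MOV r5, #21: r5=21
after MOV r2, #16: r2=16
after MOV r0, #33: r0=33
after MOV r7, #34: r7=34
after MOV r1, #9: r1=9
after MUL r1, r2, #6: r1=16*6=96
after LSR r1, r2, #1: r1=16>>1=8
after SUB r2, r1, r5: r2=8-21=-13
after OR r1, r0, r0: r1=33|33=33
after ADD r5, r7, #8: r5=34+8=42
after LSL r0, r7, #2: r0=34<<2=136
after XOR r5, r0, r0: r5=136^136=0
after MOD r0, r5, #8: r0=0%8=0
after XOR r5, r2, #8: r5=(-13)^8=-5
halt.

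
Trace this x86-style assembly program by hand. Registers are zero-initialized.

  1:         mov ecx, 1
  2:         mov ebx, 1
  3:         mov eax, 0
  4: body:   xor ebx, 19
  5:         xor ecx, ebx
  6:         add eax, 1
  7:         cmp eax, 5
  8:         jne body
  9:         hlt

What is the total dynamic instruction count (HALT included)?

ecx=1
ebx=1
eax=0
ebx=1^19=18
ecx=1^18=19
eax=0+1=1
cmp eax, 5  (cmp 1,5)
jne body: taken
ebx=18^19=1
ecx=19^1=18
eax=1+1=2
cmp eax, 5  (cmp 2,5)
jne body: taken
ebx=1^19=18
ecx=18^18=0
eax=2+1=3
cmp eax, 5  (cmp 3,5)
jne body: taken
ebx=18^19=1
ecx=0^1=1
eax=3+1=4
cmp eax, 5  (cmp 4,5)
jne body: taken
ebx=1^19=18
ecx=1^18=19
eax=4+1=5
cmp eax, 5  (cmp 5,5)
jne body: not taken
halt.
Total executed instructions: 29.

29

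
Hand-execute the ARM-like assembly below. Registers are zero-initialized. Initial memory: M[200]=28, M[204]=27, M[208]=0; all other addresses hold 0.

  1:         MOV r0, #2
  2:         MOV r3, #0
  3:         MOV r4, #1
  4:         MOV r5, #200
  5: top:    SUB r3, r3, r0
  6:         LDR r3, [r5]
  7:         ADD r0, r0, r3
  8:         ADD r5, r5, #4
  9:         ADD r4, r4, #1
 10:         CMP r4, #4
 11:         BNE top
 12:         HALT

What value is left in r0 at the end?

after MOV r0, #2: r0=2
after MOV r3, #0: r3=0
after MOV r4, #1: r4=1
after MOV r5, #200: r5=200
after SUB r3, r3, r0: r3=0-2=-2
after LDR r3, [r5]: r3=M[200]=28
after ADD r0, r0, r3: r0=2+28=30
after ADD r5, r5, #4: r5=200+4=204
after ADD r4, r4, #1: r4=1+1=2
CMP r4, #4  (cmp 2,4)
BNE top: taken
after SUB r3, r3, r0: r3=28-30=-2
after LDR r3, [r5]: r3=M[204]=27
after ADD r0, r0, r3: r0=30+27=57
after ADD r5, r5, #4: r5=204+4=208
after ADD r4, r4, #1: r4=2+1=3
CMP r4, #4  (cmp 3,4)
BNE top: taken
after SUB r3, r3, r0: r3=27-57=-30
after LDR r3, [r5]: r3=M[208]=0
after ADD r0, r0, r3: r0=57+0=57
after ADD r5, r5, #4: r5=208+4=212
after ADD r4, r4, #1: r4=3+1=4
CMP r4, #4  (cmp 4,4)
BNE top: not taken
halt.

57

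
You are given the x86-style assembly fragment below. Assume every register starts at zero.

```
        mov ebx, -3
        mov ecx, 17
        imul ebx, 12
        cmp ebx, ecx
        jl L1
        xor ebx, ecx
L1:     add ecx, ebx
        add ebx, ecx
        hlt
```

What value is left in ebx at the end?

-55

ebx=-3
ecx=17
ebx=(-3)*12=-36
cmp ebx, ecx  (cmp -36,17)
jl L1: taken
ecx=17+(-36)=-19
ebx=(-36)+(-19)=-55
halt.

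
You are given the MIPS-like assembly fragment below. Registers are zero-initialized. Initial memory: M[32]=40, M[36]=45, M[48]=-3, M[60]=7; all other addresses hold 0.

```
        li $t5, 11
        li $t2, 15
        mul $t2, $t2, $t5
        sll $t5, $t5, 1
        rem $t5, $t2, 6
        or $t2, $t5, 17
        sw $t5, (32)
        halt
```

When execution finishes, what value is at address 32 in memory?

after li $t5, 11: $t5=11
after li $t2, 15: $t2=15
after mul $t2, $t2, $t5: $t2=15*11=165
after sll $t5, $t5, 1: $t5=11<<1=22
after rem $t5, $t2, 6: $t5=165%6=3
after or $t2, $t5, 17: $t2=3|17=19
sw $t5, (32) → M[32]=3
halt.

3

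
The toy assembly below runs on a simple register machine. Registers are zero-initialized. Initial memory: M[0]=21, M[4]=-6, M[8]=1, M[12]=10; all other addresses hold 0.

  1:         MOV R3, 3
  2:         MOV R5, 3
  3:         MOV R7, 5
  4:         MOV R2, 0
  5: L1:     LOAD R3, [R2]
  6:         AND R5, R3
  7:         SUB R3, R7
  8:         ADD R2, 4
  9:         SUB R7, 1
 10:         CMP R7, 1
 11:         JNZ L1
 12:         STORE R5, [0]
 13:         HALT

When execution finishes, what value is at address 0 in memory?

0

MOV R3, 3 → R3=3
MOV R5, 3 → R5=3
MOV R7, 5 → R7=5
MOV R2, 0 → R2=0
LOAD R3, [R2] → R3=M[0]=21
AND R5, R3 → R5=3&21=1
SUB R3, R7 → R3=21-5=16
ADD R2, 4 → R2=0+4=4
SUB R7, 1 → R7=5-1=4
CMP R7, 1  (cmp 4,1)
JNZ L1: taken
LOAD R3, [R2] → R3=M[4]=-6
AND R5, R3 → R5=1&(-6)=0
SUB R3, R7 → R3=(-6)-4=-10
ADD R2, 4 → R2=4+4=8
SUB R7, 1 → R7=4-1=3
CMP R7, 1  (cmp 3,1)
JNZ L1: taken
LOAD R3, [R2] → R3=M[8]=1
AND R5, R3 → R5=0&1=0
SUB R3, R7 → R3=1-3=-2
ADD R2, 4 → R2=8+4=12
SUB R7, 1 → R7=3-1=2
CMP R7, 1  (cmp 2,1)
JNZ L1: taken
LOAD R3, [R2] → R3=M[12]=10
AND R5, R3 → R5=0&10=0
SUB R3, R7 → R3=10-2=8
ADD R2, 4 → R2=12+4=16
SUB R7, 1 → R7=2-1=1
CMP R7, 1  (cmp 1,1)
JNZ L1: not taken
STORE R5, [0] → M[0]=0
halt.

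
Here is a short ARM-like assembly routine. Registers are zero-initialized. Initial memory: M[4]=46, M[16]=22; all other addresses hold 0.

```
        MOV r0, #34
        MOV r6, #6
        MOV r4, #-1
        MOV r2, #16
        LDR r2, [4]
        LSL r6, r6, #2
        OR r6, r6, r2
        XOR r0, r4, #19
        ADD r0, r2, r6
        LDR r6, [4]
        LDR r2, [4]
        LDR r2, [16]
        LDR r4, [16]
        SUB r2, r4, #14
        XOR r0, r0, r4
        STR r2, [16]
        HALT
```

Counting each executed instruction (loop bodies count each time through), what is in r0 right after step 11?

108

MOV r0, #34 → r0=34
MOV r6, #6 → r6=6
MOV r4, #-1 → r4=-1
MOV r2, #16 → r2=16
LDR r2, [4] → r2=M[4]=46
LSL r6, r6, #2 → r6=6<<2=24
OR r6, r6, r2 → r6=24|46=62
XOR r0, r4, #19 → r0=(-1)^19=-20
ADD r0, r2, r6 → r0=46+62=108
LDR r6, [4] → r6=M[4]=46
LDR r2, [4] → r2=M[4]=46
After step 11: r0 = 108.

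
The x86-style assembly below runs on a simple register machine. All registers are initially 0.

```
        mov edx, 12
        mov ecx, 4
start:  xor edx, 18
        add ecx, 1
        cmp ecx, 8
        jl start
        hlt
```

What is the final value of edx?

12

edx=12
ecx=4
edx=12^18=30
ecx=4+1=5
cmp ecx, 8  (cmp 5,8)
jl start: taken
edx=30^18=12
ecx=5+1=6
cmp ecx, 8  (cmp 6,8)
jl start: taken
edx=12^18=30
ecx=6+1=7
cmp ecx, 8  (cmp 7,8)
jl start: taken
edx=30^18=12
ecx=7+1=8
cmp ecx, 8  (cmp 8,8)
jl start: not taken
halt.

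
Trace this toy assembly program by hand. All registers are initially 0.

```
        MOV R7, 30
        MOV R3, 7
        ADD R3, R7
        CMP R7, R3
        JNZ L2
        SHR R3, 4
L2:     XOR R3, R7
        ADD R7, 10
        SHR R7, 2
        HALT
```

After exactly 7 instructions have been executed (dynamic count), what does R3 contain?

59

MOV R7, 30 → R7=30
MOV R3, 7 → R3=7
ADD R3, R7 → R3=7+30=37
CMP R7, R3  (cmp 30,37)
JNZ L2: taken
XOR R3, R7 → R3=37^30=59
ADD R7, 10 → R7=30+10=40
After step 7: R3 = 59.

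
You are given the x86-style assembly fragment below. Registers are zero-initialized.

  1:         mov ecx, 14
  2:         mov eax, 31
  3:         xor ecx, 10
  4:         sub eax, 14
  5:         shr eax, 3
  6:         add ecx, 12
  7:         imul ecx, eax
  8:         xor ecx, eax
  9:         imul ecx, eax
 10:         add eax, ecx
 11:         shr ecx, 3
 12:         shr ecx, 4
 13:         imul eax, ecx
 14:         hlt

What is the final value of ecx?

0

ecx=14
eax=31
ecx=14^10=4
eax=31-14=17
eax=17>>3=2
ecx=4+12=16
ecx=16*2=32
ecx=32^2=34
ecx=34*2=68
eax=2+68=70
ecx=68>>3=8
ecx=8>>4=0
eax=70*0=0
halt.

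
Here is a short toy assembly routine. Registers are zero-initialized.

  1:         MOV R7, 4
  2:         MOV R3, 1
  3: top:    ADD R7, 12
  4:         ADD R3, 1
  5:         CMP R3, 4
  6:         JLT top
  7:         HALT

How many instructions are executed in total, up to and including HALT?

15

R7=4
R3=1
R7=4+12=16
R3=1+1=2
CMP R3, 4  (cmp 2,4)
JLT top: taken
R7=16+12=28
R3=2+1=3
CMP R3, 4  (cmp 3,4)
JLT top: taken
R7=28+12=40
R3=3+1=4
CMP R3, 4  (cmp 4,4)
JLT top: not taken
halt.
Total executed instructions: 15.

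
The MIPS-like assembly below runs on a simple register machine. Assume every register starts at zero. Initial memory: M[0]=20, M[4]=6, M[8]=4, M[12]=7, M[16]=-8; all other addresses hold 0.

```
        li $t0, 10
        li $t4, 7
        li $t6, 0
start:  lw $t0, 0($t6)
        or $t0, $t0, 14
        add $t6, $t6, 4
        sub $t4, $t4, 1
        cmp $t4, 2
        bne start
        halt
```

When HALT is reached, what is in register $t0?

-2

after li $t0, 10: $t0=10
after li $t4, 7: $t4=7
after li $t6, 0: $t6=0
after lw $t0, 0($t6): $t0=M[0]=20
after or $t0, $t0, 14: $t0=20|14=30
after add $t6, $t6, 4: $t6=0+4=4
after sub $t4, $t4, 1: $t4=7-1=6
cmp $t4, 2  (cmp 6,2)
bne start: taken
after lw $t0, 0($t6): $t0=M[4]=6
after or $t0, $t0, 14: $t0=6|14=14
after add $t6, $t6, 4: $t6=4+4=8
after sub $t4, $t4, 1: $t4=6-1=5
cmp $t4, 2  (cmp 5,2)
bne start: taken
after lw $t0, 0($t6): $t0=M[8]=4
after or $t0, $t0, 14: $t0=4|14=14
after add $t6, $t6, 4: $t6=8+4=12
after sub $t4, $t4, 1: $t4=5-1=4
cmp $t4, 2  (cmp 4,2)
bne start: taken
after lw $t0, 0($t6): $t0=M[12]=7
after or $t0, $t0, 14: $t0=7|14=15
after add $t6, $t6, 4: $t6=12+4=16
after sub $t4, $t4, 1: $t4=4-1=3
cmp $t4, 2  (cmp 3,2)
bne start: taken
after lw $t0, 0($t6): $t0=M[16]=-8
after or $t0, $t0, 14: $t0=(-8)|14=-2
after add $t6, $t6, 4: $t6=16+4=20
after sub $t4, $t4, 1: $t4=3-1=2
cmp $t4, 2  (cmp 2,2)
bne start: not taken
halt.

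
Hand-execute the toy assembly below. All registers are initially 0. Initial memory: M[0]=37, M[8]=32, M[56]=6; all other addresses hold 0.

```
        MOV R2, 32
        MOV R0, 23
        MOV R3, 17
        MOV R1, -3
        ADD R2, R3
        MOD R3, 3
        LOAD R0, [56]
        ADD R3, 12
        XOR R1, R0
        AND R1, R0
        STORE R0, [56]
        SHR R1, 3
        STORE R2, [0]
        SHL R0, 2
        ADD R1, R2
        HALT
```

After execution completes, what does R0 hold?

24

after MOV R2, 32: R2=32
after MOV R0, 23: R0=23
after MOV R3, 17: R3=17
after MOV R1, -3: R1=-3
after ADD R2, R3: R2=32+17=49
after MOD R3, 3: R3=17%3=2
after LOAD R0, [56]: R0=M[56]=6
after ADD R3, 12: R3=2+12=14
after XOR R1, R0: R1=(-3)^6=-5
after AND R1, R0: R1=(-5)&6=2
STORE R0, [56] → M[56]=6
after SHR R1, 3: R1=2>>3=0
STORE R2, [0] → M[0]=49
after SHL R0, 2: R0=6<<2=24
after ADD R1, R2: R1=0+49=49
halt.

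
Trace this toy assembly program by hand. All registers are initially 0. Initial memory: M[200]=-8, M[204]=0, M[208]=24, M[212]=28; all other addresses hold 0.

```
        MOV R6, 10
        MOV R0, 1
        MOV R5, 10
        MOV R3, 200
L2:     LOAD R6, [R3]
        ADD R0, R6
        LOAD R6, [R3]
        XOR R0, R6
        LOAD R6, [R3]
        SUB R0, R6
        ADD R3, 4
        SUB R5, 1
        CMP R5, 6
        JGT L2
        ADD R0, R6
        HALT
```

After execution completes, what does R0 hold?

33

after MOV R6, 10: R6=10
after MOV R0, 1: R0=1
after MOV R5, 10: R5=10
after MOV R3, 200: R3=200
after LOAD R6, [R3]: R6=M[200]=-8
after ADD R0, R6: R0=1+(-8)=-7
after LOAD R6, [R3]: R6=M[200]=-8
after XOR R0, R6: R0=(-7)^(-8)=1
after LOAD R6, [R3]: R6=M[200]=-8
after SUB R0, R6: R0=1-(-8)=9
after ADD R3, 4: R3=200+4=204
after SUB R5, 1: R5=10-1=9
CMP R5, 6  (cmp 9,6)
JGT L2: taken
after LOAD R6, [R3]: R6=M[204]=0
after ADD R0, R6: R0=9+0=9
after LOAD R6, [R3]: R6=M[204]=0
after XOR R0, R6: R0=9^0=9
after LOAD R6, [R3]: R6=M[204]=0
after SUB R0, R6: R0=9-0=9
after ADD R3, 4: R3=204+4=208
after SUB R5, 1: R5=9-1=8
CMP R5, 6  (cmp 8,6)
JGT L2: taken
after LOAD R6, [R3]: R6=M[208]=24
after ADD R0, R6: R0=9+24=33
after LOAD R6, [R3]: R6=M[208]=24
after XOR R0, R6: R0=33^24=57
after LOAD R6, [R3]: R6=M[208]=24
after SUB R0, R6: R0=57-24=33
after ADD R3, 4: R3=208+4=212
after SUB R5, 1: R5=8-1=7
CMP R5, 6  (cmp 7,6)
JGT L2: taken
after LOAD R6, [R3]: R6=M[212]=28
after ADD R0, R6: R0=33+28=61
after LOAD R6, [R3]: R6=M[212]=28
after XOR R0, R6: R0=61^28=33
after LOAD R6, [R3]: R6=M[212]=28
after SUB R0, R6: R0=33-28=5
after ADD R3, 4: R3=212+4=216
after SUB R5, 1: R5=7-1=6
CMP R5, 6  (cmp 6,6)
JGT L2: not taken
after ADD R0, R6: R0=5+28=33
halt.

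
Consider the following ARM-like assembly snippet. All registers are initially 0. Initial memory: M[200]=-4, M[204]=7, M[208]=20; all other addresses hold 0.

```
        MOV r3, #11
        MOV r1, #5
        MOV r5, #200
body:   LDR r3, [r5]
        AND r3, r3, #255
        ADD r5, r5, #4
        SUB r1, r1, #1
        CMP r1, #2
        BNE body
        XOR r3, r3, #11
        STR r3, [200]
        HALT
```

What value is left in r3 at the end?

31

r3=11
r1=5
r5=200
r3=M[200]=-4
r3=(-4)&255=252
r5=200+4=204
r1=5-1=4
CMP r1, #2  (cmp 4,2)
BNE body: taken
r3=M[204]=7
r3=7&255=7
r5=204+4=208
r1=4-1=3
CMP r1, #2  (cmp 3,2)
BNE body: taken
r3=M[208]=20
r3=20&255=20
r5=208+4=212
r1=3-1=2
CMP r1, #2  (cmp 2,2)
BNE body: not taken
r3=20^11=31
STR r3, [200] → M[200]=31
halt.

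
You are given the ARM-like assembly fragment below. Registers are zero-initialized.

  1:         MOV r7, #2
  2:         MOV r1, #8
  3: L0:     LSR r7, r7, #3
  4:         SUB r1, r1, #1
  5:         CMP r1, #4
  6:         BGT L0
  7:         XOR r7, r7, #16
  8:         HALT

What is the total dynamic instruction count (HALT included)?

20

r7=2
r1=8
r7=2>>3=0
r1=8-1=7
CMP r1, #4  (cmp 7,4)
BGT L0: taken
r7=0>>3=0
r1=7-1=6
CMP r1, #4  (cmp 6,4)
BGT L0: taken
r7=0>>3=0
r1=6-1=5
CMP r1, #4  (cmp 5,4)
BGT L0: taken
r7=0>>3=0
r1=5-1=4
CMP r1, #4  (cmp 4,4)
BGT L0: not taken
r7=0^16=16
halt.
Total executed instructions: 20.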